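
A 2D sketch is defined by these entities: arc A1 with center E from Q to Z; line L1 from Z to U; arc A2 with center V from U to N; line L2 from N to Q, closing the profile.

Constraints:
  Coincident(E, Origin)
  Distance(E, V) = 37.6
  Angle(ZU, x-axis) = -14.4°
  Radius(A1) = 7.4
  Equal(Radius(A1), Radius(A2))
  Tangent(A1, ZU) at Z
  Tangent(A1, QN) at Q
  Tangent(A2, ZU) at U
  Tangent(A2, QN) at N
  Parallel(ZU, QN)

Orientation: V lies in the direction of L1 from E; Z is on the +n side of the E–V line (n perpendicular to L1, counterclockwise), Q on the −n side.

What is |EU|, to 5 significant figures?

38.321

The slot axis is L1's direction at -14.4°, so u = (cos -14.4°, sin -14.4°) = (0.96858, -0.24869) and n = (−sin -14.4°, cos -14.4°) = (0.24869, 0.96858). E is at the origin and V lies 37.6 along u from E, so V = 37.6·u = (36.419, -9.3507). Tangency of A1 to both parallel lines with radius 7.4 puts Z and Q at E ± 7.4·n: Z = (1.8403, 7.1675), Q = (-1.8403, -7.1675). Equal radii place U and N the same way about V: U = V + 7.4·n = (38.259, -2.1832), N = V − 7.4·n = (34.578, -16.518). Then |EU| = |U − E| = 38.321.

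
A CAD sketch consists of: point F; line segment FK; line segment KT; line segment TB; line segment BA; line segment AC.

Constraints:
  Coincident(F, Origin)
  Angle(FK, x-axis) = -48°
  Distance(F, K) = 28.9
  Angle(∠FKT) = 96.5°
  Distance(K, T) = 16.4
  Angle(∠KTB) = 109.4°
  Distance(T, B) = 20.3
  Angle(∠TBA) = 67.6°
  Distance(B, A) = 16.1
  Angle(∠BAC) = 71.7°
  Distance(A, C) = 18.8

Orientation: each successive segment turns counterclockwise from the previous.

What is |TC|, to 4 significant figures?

2.627

∠TBA = 67.6° gives BA at -141.5° from the x-axis; with |BA| = 16.1, A = (14.46, -2.472). ∠BAC = 71.7° gives AC at -33.20° from the x-axis; with |AC| = 18.8, C = (30.19, -12.77). Then |TC| = |C − T| = 2.627.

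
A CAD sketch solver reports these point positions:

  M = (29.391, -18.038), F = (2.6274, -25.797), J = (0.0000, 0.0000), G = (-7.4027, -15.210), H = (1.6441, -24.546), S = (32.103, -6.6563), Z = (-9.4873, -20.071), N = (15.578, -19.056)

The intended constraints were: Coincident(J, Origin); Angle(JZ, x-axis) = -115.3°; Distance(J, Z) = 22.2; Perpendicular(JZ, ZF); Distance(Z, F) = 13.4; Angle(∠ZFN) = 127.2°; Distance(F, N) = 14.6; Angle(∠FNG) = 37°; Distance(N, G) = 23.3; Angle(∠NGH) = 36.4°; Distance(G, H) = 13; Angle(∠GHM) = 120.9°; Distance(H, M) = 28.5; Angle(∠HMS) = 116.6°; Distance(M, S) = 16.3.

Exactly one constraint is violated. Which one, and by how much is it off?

Distance(M, S) = 16.3 — off by 4.60.

J = (0.00, 0.00) ✓; JZ at -115.3° ✓; |JZ| = 22.20 ✓; ∠(JZ, ZF) = 90.00° ✓; |ZF| = 13.40 ✓; ∠ZFN = 127.2° ✓; |FN| = 14.60 ✓; ∠FNG = 37.00° ✓; |NG| = 23.30 ✓; ∠NGH = 36.40° ✓; |GH| = 13.00 ✓; ∠GHM = 120.9° ✓; |HM| = 28.50 ✓; ∠HMS = 116.6° ✓; |MS| = 11.70 ✗.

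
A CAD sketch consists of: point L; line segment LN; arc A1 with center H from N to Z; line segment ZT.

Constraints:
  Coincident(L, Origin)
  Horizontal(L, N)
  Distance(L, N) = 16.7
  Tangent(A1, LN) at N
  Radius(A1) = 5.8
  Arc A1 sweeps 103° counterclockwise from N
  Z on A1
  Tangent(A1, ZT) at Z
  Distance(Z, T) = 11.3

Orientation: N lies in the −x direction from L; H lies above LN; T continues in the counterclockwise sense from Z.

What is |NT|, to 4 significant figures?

18.38

On A1, N sits at bearing -90° from H; a 103° counterclockwise sweep puts Z at bearing 13°, so Z = H + 5.8·(cos 13°, sin 13°) = (-11.05, 7.105). A1 meets ZT tangentially, so HZ is at right angles to ZT, so ZT runs along (−sin 13°, cos 13°); with |ZT| = 11.3, T = (-13.59, 18.12). Then |NT| = |T − N| = 18.38.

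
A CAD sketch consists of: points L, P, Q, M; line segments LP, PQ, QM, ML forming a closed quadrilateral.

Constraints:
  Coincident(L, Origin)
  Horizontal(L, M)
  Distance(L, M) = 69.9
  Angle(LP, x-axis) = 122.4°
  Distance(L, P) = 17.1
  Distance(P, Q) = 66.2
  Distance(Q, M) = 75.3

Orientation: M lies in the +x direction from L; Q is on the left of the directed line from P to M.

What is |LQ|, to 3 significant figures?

73.4

L is at the origin; LM is horizontal with |LM| = 69.9 and M in +x, so M = (69.9, 0). LP runs at 122.4° with |LP| = 17.1, so P = (-9.16, 14.4). Q is determined by |PQ| = 66.2 and |QM| = 75.3 together: it lies at the intersection of circle(P, 66.2) and circle(M, 75.3). With |PM| = 80.4, the foot of the radical line on PM is 32.2 from P and the perpendicular offset is √(66.2² − 32.2²) = 57.9. Taking the left-of-PM solution: Q = (32.9, 65.6).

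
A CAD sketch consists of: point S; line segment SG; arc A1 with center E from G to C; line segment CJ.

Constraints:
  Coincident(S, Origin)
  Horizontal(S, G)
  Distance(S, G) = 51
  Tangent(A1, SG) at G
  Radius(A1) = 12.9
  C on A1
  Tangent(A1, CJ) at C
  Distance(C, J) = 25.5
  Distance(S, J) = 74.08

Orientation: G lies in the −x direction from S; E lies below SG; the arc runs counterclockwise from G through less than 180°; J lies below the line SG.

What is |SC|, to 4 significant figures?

65.26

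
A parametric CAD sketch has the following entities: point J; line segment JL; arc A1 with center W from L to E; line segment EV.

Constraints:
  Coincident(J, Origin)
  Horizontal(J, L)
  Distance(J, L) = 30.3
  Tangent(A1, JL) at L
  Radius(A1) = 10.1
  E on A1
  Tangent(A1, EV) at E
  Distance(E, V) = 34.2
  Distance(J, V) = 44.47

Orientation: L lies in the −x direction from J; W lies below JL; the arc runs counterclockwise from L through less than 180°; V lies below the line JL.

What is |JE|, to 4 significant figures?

41.35

J is at the origin; J and L share the same y with |JL| = 30.3 and L on the −x side, so L = (-30.30, 0.000). Tangency of A1 to JL means the radius WL is perpendicular to JL, so W = L + (0, -10.1) = (-30.30, -10.10). Since WE ⟂ EV (tangency), |WV| = √(10.1² + 34.2²) = 35.66 regardless of where E sits on A1. So V lies on both circle(J, 44.47) and circle(W, 35.66); the below-JL intersection is V = (-14.47, -42.05). E is the foot of the tangent from V: E = (-37.71, -16.96).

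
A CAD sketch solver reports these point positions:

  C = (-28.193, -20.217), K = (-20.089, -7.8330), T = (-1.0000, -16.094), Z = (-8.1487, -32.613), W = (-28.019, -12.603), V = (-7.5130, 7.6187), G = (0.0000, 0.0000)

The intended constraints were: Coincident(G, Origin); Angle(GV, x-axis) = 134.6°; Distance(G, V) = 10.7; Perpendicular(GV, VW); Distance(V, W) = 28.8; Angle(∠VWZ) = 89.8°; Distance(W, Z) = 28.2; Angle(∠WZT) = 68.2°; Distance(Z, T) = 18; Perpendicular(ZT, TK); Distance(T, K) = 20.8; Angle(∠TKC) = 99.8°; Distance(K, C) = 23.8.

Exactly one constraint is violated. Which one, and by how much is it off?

Distance(K, C) = 23.8 — off by 9.00.

G = (0.00, 0.00) ✓; GV at 134.6° ✓; |GV| = 10.70 ✓; ∠(GV, VW) = 90.00° ✓; |VW| = 28.80 ✓; ∠VWZ = 89.80° ✓; |WZ| = 28.20 ✓; ∠WZT = 68.20° ✓; |ZT| = 18.00 ✓; ∠(ZT, TK) = 90.00° ✓; |TK| = 20.80 ✓; ∠TKC = 99.80° ✓; |KC| = 14.80 ✗.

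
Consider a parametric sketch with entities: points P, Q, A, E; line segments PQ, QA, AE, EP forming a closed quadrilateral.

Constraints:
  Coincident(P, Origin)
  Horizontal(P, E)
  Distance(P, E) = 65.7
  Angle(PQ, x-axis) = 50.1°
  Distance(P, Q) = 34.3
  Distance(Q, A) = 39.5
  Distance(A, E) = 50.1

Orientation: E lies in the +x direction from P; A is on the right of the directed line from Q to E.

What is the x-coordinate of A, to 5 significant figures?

17.290

P is at the origin; PE is horizontal with |PE| = 65.7 and E in +x, so E = (65.7, 0). PQ runs at 50.1° with |PQ| = 34.3, so Q = (22.002, 26.314). A is determined by |QA| = 39.5 and |AE| = 50.1 together: it lies at the intersection of circle(Q, 39.5) and circle(E, 50.1). With |QE| = 51.009, the foot of the radical line on QE is 16.195 from Q and the perpendicular offset is √(39.5² − 16.195²) = 36.027. Taking the right-of-QE solution: A = (17.290, -12.904).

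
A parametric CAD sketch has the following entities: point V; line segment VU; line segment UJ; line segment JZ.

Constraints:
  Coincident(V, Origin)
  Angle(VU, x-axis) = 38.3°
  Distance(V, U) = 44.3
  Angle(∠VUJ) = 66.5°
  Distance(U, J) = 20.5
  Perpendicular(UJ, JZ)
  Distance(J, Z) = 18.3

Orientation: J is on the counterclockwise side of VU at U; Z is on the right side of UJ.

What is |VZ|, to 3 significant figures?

59.0

V is at the origin; VU runs at 38.3° with length 44.3, so U = 44.3·(cos 38.3°, sin 38.3°) = (34.8, 27.5). ∠VUJ = 66.5°, so UJ runs at 38.3° + (180° − 66.5°) = 152° from the x-axis; with |UJ| = 20.5, J = U + 20.5·(cos 152°, sin 152°) = (16.7, 37.1). UJ is perpendicular to JZ; with |JZ| = 18.3 on the right of UJ, Z = J + 18.3·(0.473, 0.881) = (25.3, 53.3). Then |VZ| = |Z − V| = 59.0.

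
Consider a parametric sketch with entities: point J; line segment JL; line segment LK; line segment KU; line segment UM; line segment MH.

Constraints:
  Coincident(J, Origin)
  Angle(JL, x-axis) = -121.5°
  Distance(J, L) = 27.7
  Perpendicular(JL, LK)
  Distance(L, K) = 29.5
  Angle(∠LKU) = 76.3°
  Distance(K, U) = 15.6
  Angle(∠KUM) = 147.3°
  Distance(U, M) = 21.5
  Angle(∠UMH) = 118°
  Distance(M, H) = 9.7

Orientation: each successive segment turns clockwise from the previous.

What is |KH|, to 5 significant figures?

39.182

J is at the origin; JL runs at -121.5° with length 27.7, so L = (-14.473, -23.618). JL ⟂ LK, so LK runs at 148.50°; with |LK| = 29.5, K = (-39.626, -8.2044). ∠LKU = 76.3° gives KU at 44.800° from the x-axis; with |KU| = 15.6, U = (-28.557, 2.7879). ∠KUM = 147.3° gives UM at 12.100° from the x-axis; with |UM| = 21.5, M = (-7.5345, 7.2947). ∠UMH = 118.0° gives MH at -49.900° from the x-axis; with |MH| = 9.7, H = (-1.2865, -0.12507). Then |KH| = |H − K| = 39.182.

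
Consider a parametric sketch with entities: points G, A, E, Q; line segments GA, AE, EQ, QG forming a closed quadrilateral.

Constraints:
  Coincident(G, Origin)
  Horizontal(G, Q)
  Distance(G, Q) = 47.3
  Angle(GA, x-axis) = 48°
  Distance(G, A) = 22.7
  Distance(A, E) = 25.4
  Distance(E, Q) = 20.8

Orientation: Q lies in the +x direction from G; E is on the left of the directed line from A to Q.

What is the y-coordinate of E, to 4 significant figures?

19.64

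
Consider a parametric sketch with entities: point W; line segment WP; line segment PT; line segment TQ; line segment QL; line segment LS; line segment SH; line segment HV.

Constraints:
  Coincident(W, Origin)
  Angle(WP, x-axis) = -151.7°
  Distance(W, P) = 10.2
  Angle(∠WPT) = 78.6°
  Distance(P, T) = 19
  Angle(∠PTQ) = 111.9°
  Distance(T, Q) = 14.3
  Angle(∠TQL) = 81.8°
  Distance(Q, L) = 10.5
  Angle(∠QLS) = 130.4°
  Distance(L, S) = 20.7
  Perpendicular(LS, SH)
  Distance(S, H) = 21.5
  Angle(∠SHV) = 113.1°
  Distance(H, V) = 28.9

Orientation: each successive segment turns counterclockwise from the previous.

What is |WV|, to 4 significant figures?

40.11

W is at the origin; WP runs at -151.7° with length 10.2, so P = (-8.981, -4.836). ∠WPT = 78.6° gives PT at -50.30° from the x-axis; with |PT| = 19.0, T = (3.156, -19.45). ∠PTQ = 111.9° gives TQ at 17.80° from the x-axis; with |TQ| = 14.3, Q = (16.77, -15.08). ∠TQL = 81.8° gives QL at 116.0° from the x-axis; with |QL| = 10.5, L = (12.17, -5.646). ∠QLS = 130.4° gives LS at 165.6° from the x-axis; with |LS| = 20.7, S = (-7.881, -0.4976). The perpendicularity gives SH at right angles to LS, so SH runs at -104.4°; with |SH| = 21.5, H = (-13.23, -21.32). ∠SHV = 113.1° gives HV at -37.50° from the x-axis; with |HV| = 28.9, V = (9.700, -38.92). Then |WV| = |V − W| = 40.11.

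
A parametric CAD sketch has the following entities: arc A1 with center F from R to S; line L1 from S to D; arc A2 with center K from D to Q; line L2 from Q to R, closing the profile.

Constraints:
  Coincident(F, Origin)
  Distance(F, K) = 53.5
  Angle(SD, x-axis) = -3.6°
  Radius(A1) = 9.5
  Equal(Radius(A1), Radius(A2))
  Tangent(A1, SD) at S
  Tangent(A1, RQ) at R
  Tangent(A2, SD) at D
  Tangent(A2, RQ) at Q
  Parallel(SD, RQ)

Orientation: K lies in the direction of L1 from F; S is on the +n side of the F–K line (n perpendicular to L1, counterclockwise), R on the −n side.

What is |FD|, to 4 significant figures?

54.34

The slot axis is L1's direction at -3.6°, so u = (cos -3.6°, sin -3.6°) = (0.9980, -0.06279) and n = (−sin -3.6°, cos -3.6°) = (0.06279, 0.9980). F is at the origin and K lies 53.5 along u from F, so K = 53.5·u = (53.39, -3.359). Tangency of A1 to both parallel lines with radius 9.5 puts S and R at F ± 9.5·n: S = (0.5965, 9.481), R = (-0.5965, -9.481). Equal radii place D and Q the same way about K: D = K + 9.5·n = (53.99, 6.122), Q = K − 9.5·n = (52.80, -12.84). Then |FD| = |D − F| = 54.34.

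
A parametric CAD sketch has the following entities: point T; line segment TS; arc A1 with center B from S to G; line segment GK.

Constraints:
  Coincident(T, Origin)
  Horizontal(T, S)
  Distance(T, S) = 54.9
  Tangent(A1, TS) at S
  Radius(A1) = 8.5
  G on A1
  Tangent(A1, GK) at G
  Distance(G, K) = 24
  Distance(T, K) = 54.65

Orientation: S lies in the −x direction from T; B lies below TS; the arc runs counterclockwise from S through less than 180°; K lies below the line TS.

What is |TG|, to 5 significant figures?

62.719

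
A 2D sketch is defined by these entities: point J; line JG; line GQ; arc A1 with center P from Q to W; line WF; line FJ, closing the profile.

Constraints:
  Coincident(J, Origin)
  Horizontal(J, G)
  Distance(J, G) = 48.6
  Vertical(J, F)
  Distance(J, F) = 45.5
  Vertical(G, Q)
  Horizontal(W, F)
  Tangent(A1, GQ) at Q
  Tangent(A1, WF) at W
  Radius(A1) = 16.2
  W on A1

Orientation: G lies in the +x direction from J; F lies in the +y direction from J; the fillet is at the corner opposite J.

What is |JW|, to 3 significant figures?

55.9

The virtual corner opposite J is at (48.6, 45.5). The tangent condition forces PQ to be normal to GQ and tangency of A1 to WF means the radius PW is perpendicular to WF, with radius 16.2, so the center P sits 16.2 in from both sides at P = (32.4, 29.3). That places the tangent points at Q = (48.6, 29.3) on GQ and W = (32.4, 45.5) on WF. Then |JW| = |W − J| = 55.9.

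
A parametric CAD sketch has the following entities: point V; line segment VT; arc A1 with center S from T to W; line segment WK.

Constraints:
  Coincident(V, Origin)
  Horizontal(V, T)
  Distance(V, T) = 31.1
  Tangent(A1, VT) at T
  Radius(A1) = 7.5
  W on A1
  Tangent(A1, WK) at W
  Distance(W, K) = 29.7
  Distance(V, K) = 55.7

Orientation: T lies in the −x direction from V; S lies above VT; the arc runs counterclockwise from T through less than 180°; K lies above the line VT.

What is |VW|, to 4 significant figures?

27.74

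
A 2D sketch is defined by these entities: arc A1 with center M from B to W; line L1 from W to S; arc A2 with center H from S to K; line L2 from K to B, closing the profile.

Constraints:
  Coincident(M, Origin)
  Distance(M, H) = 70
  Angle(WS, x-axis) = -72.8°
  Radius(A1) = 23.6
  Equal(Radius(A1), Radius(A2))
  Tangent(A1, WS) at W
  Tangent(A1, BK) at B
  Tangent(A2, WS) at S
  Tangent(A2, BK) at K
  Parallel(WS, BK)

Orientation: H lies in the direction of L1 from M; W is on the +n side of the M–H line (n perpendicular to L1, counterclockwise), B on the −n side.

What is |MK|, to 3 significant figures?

73.9

Tangency of A1 to both parallel lines with radius 23.6 puts W and B at M ± 23.6·n: W = (22.5, 6.98), B = (-22.5, -6.98). Equal radii place S and K the same way about H: S = H + 23.6·n = (43.2, -59.9), K = H − 23.6·n = (-1.85, -73.8). Then |MK| = |K − M| = 73.9.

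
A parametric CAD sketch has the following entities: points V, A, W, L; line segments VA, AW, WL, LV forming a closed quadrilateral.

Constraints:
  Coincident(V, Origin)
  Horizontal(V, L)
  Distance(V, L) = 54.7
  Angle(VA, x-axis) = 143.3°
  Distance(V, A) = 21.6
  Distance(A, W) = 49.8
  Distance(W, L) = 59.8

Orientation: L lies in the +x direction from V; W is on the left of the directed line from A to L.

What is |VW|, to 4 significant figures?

51.01

Checks: |AW| = 49.80 ✓; |WL| = 59.80 ✓.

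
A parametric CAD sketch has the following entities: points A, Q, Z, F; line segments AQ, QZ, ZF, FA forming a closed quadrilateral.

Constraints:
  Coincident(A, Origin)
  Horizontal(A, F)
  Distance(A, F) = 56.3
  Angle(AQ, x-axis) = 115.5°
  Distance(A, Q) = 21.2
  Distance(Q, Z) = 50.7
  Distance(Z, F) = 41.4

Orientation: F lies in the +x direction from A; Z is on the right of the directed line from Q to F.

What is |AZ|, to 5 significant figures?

30.158

A is at the origin; A and F share the same y with |AF| = 56.3 and F in +x, so F = (56.3, 0). AQ runs at 115.5° with |AQ| = 21.2, so Q = (-9.1268, 19.135). Z is determined by |QZ| = 50.7 and |ZF| = 41.4 together: it lies at the intersection of circle(Q, 50.7) and circle(F, 41.4). With |QF| = 68.168, the foot of the radical line on QF is 40.366 from Q and the perpendicular offset is √(50.7² − 40.366²) = 30.677. Taking the right-of-QF solution: Z = (21.006, -21.639).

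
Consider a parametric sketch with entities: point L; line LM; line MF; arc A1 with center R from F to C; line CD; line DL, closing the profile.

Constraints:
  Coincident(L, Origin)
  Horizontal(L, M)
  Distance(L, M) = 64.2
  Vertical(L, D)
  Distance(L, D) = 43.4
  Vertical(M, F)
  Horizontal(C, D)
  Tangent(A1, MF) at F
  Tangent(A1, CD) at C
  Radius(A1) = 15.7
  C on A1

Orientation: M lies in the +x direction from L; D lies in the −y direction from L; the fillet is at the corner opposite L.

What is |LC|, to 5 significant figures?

65.083

L is at the origin; LM is horizontal with |LM| = 64.2 and M on the +x side, so M = (64.200, 0.0000). L and D share the same x with |LD| = 43.4 and D on the −y side, so D = (0.0000, -43.400). The virtual corner opposite L is at (64.200, -43.400). Since A1 is tangent to MF there, RF ⟂ MF and the tangent condition forces RC to be normal to CD, with radius 15.7, so the center R sits 15.7 in from both sides at R = (48.500, -27.700). That places the tangent points at F = (64.200, -27.700) on MF and C = (48.500, -43.400) on CD. Then |LC| = |C − L| = 65.083.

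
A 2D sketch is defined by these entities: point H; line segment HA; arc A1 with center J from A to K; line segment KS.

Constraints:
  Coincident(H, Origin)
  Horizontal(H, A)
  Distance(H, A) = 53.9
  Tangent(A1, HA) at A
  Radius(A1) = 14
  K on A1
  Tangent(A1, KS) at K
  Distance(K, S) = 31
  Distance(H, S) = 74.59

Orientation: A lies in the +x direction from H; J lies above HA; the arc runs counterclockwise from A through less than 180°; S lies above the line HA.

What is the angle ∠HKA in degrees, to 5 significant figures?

38.961°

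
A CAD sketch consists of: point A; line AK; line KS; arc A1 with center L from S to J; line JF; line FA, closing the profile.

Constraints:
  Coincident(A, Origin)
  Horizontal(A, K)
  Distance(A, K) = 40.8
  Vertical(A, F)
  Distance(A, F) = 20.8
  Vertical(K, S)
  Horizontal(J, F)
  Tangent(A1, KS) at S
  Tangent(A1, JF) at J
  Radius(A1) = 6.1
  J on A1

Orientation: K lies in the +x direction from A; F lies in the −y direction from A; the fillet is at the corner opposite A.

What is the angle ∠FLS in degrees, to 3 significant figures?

170°

A is at the origin; AK is horizontal with |AK| = 40.8 and K on the +x side, so K = (40.8, 0.00). A and F share the same x with |AF| = 20.8 and F on the −y side, so F = (0.00, -20.8). The virtual corner opposite A is at (40.8, -20.8). Since A1 is tangent to KS there, LS ⟂ KS and the tangent condition forces LJ to be normal to JF, with radius 6.1, so the center L sits 6.1 in from both sides at L = (34.7, -14.7). That places the tangent points at S = (40.8, -14.7) on KS and J = (34.7, -20.8) on JF. Then cos ∠FLS = LF·LS / (|LF||LS|), giving 170°.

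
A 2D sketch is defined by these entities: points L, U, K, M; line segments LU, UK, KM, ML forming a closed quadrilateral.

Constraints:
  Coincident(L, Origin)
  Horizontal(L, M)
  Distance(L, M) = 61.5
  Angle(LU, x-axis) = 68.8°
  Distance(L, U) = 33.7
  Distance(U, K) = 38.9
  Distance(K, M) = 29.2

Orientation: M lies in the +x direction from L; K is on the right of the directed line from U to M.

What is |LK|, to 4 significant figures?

32.41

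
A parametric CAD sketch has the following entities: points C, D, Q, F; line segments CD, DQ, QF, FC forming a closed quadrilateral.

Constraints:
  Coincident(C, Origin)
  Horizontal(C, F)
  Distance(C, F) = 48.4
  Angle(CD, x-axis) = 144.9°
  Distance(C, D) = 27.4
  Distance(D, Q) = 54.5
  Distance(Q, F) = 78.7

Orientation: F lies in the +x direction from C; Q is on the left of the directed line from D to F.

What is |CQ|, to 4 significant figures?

64.16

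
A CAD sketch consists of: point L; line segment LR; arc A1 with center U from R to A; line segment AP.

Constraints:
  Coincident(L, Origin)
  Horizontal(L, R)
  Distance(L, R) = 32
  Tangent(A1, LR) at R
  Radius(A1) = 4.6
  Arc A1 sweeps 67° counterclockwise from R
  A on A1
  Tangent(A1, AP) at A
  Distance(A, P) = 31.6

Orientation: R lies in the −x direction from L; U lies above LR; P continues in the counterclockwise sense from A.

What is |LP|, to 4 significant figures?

35.42

On A1, R sits at bearing -90° from U; a 67° counterclockwise sweep puts A at bearing -23°, so A = U + 4.6·(cos -23°, sin -23°) = (-27.77, 2.803). Since A1 is tangent to AP there, UA ⟂ AP, so AP runs along (−sin -23°, cos -23°); with |AP| = 31.6, P = (-15.42, 31.89). Then |LP| = |P − L| = 35.42.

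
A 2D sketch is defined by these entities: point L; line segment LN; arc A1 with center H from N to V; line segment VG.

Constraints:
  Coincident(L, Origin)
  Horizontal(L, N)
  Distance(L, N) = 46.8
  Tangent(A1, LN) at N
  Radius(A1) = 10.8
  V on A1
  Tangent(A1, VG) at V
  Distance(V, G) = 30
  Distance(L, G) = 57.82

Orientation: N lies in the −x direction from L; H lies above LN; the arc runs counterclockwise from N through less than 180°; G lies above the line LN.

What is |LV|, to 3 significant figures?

38.1

L is at the origin; LN is horizontal with |LN| = 46.8 and N on the −x side, so N = (-46.8, 0.00). Since A1 is tangent to LN there, HN ⟂ LN, so H = N + (0, 10.8) = (-46.8, 10.8). Since HV ⟂ VG (tangency), |HG| = √(10.8² + 30.0²) = 31.9 regardless of where V sits on A1. So G lies on both circle(L, 57.82) and circle(H, 31.9); the above-LN intersection is G = (-39.8, 41.9). V is the foot of the tangent from G: V = (-36.1, 12.1).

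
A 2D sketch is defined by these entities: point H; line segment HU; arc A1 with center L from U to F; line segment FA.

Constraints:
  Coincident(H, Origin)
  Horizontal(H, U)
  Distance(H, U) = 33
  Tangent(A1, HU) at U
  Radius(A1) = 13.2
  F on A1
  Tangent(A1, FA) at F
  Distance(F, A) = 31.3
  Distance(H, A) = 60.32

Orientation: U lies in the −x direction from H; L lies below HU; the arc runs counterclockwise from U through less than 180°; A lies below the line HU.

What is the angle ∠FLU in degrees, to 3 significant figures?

104°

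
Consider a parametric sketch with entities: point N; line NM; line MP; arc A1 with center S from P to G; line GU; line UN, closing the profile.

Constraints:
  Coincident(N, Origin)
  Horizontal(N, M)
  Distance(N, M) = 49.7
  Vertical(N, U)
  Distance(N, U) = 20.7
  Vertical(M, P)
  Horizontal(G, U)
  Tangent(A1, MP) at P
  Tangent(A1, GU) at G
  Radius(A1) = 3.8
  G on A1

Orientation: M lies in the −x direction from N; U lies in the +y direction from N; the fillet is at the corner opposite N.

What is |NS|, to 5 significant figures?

48.912

N is at the origin; N and M share the same y with |NM| = 49.7 and M on the −x side, so M = (-49.700, 0.0000). NU is vertical with |NU| = 20.7 and U on the +y side, so U = (0.0000, 20.700). The virtual corner opposite N is at (-49.700, 20.700). A1 meets MP tangentially, so SP is at right angles to MP and tangency of A1 to GU means the radius SG is perpendicular to GU, with radius 3.8, so the center S sits 3.8 in from both sides at S = (-45.900, 16.900). Then |NS| = |S − N| = 48.912.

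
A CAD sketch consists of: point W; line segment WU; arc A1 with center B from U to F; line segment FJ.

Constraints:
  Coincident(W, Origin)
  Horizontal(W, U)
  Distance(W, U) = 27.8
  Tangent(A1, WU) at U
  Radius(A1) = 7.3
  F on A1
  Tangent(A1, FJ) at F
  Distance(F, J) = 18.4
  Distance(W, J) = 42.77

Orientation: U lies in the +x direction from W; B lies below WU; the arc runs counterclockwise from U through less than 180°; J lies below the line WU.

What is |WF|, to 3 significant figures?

25.2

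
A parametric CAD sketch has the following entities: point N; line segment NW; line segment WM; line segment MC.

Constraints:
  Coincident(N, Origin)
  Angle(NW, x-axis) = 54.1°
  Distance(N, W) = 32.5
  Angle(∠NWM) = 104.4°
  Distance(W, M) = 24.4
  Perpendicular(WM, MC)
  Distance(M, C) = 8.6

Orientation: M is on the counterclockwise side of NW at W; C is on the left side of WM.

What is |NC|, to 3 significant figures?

39.7

∠NWM = 104.4°, so WM runs at 54.1° + (180° − 104.4°) = 130° from the x-axis; with |WM| = 24.4, M = W + 24.4·(cos 130°, sin 130°) = (3.47, 45.1). WM is perpendicular to MC; with |MC| = 8.6 on the left of WM, C = M + 8.6·(-0.769, -0.639) = (-3.15, 39.6). Then |NC| = |C − N| = 39.7.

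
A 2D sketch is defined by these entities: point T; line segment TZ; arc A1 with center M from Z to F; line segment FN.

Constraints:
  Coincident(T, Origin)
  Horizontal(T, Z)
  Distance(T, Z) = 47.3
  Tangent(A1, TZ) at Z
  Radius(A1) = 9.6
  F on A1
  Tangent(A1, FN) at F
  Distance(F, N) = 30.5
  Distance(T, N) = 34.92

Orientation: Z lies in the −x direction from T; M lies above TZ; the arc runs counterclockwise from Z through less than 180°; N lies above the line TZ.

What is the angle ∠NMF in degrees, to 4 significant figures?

72.53°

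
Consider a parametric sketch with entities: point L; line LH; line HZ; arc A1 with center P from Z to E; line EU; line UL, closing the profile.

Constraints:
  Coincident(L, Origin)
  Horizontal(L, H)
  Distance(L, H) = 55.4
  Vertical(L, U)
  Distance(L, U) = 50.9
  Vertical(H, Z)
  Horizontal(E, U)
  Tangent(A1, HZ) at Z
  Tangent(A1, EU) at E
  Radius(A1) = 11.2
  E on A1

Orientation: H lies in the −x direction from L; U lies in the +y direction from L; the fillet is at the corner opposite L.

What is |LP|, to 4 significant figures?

59.41

LU is vertical with |LU| = 50.9 and U on the +y side, so U = (0.000, 50.90). The virtual corner opposite L is at (-55.40, 50.90). Since A1 is tangent to HZ there, PZ ⟂ HZ and A1 meets EU tangentially, so PE is at right angles to EU, with radius 11.2, so the center P sits 11.2 in from both sides at P = (-44.20, 39.70). Then |LP| = |P − L| = 59.41.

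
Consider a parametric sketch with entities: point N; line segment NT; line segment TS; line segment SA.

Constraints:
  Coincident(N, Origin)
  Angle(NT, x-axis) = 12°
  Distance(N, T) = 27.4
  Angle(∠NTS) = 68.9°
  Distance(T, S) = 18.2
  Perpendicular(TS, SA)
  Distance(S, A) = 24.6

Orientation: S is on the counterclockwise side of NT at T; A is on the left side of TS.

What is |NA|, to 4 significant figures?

8.392

∠NTS = 68.9°, so TS runs at 12.0° + (180° − 68.9°) = 123.1° from the x-axis; with |TS| = 18.2, S = T + 18.2·(cos 123.1°, sin 123.1°) = (16.86, 20.94). TS is perpendicular to SA; with |SA| = 24.6 on the left of TS, A = S + 24.6·(-0.8377, -0.5461) = (-3.746, 7.509). Then |NA| = |A − N| = 8.392.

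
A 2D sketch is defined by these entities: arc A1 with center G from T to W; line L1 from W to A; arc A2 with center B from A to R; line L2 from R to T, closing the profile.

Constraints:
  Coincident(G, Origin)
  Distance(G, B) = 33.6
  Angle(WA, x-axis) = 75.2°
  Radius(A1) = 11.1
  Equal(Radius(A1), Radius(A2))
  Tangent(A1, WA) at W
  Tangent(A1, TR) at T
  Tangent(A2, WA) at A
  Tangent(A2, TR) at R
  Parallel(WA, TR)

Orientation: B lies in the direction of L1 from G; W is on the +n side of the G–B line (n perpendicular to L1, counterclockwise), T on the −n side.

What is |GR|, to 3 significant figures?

35.4

The slot axis is L1's direction at 75.2°, so u = (cos 75.2°, sin 75.2°) = (0.255, 0.967) and n = (−sin 75.2°, cos 75.2°) = (-0.967, 0.255). G is at the origin and B lies 33.6 along u from G, so B = 33.6·u = (8.58, 32.5). Tangency of A1 to both parallel lines with radius 11.1 puts W and T at G ± 11.1·n: W = (-10.7, 2.84), T = (10.7, -2.84). Equal radii place A and R the same way about B: A = B + 11.1·n = (-2.15, 35.3), R = B − 11.1·n = (19.3, 29.6). Then |GR| = |R − G| = 35.4.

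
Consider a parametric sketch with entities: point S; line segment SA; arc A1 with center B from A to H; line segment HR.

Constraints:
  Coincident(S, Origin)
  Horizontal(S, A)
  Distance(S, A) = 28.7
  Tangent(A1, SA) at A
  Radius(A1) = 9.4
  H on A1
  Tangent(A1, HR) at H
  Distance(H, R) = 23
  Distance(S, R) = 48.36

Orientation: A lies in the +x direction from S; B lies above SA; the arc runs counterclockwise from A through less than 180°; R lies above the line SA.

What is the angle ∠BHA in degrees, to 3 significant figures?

41.1°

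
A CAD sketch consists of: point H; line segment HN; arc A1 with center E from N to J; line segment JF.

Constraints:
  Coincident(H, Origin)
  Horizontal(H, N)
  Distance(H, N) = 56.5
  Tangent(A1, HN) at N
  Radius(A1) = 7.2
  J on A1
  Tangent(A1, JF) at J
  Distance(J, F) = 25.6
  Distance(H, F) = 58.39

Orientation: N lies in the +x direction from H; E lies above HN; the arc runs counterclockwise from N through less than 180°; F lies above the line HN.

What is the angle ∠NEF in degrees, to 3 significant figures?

162°

H is at the origin; HN is horizontal with |HN| = 56.5 and N on the +x side, so N = (56.5, 0.00). Since A1 is tangent to HN there, EN ⟂ HN, so E = N + (0, 7.2) = (56.5, 7.20). Since EJ ⟂ JF (tangency), |EF| = √(7.2² + 25.6²) = 26.6 regardless of where J sits on A1. So F lies on both circle(H, 58.39) and circle(E, 26.6); the above-HN intersection is F = (48.5, 32.6). J is the foot of the tangent from F: J = (62.5, 11.2).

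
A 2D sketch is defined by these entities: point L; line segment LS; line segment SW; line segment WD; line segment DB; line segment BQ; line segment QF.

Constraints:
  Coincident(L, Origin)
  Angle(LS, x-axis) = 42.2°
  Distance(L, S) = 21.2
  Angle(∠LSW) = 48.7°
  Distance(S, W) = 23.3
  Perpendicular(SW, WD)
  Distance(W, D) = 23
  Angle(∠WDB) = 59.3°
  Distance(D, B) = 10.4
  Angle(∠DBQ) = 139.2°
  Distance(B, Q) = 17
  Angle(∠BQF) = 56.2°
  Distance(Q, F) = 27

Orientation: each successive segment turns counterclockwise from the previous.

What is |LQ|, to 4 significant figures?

15.21

L is at the origin; LS runs at 42.2° with length 21.2, so S = (15.71, 14.24). ∠LSW = 48.7° gives SW at 173.5° from the x-axis; with |SW| = 23.3, W = (-7.445, 16.88). SW is perpendicular to WD, so WD runs at -96.50°; with |WD| = 23.0, D = (-10.05, -5.974). ∠WDB = 59.3° gives DB at 24.20° from the x-axis; with |DB| = 10.4, B = (-0.5628, -1.711). ∠DBQ = 139.2° gives BQ at 65.00° from the x-axis; with |BQ| = 17.0, Q = (6.622, 13.70). Then |LQ| = |Q − L| = 15.21.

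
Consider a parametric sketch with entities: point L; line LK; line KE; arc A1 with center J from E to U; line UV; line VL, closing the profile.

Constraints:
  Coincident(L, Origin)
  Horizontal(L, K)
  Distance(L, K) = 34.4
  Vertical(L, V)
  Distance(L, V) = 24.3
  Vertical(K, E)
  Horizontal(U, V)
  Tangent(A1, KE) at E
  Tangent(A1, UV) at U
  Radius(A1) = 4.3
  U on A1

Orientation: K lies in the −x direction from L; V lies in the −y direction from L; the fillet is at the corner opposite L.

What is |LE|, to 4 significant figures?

39.79

L is at the origin; L and K share the same y with |LK| = 34.4 and K on the −x side, so K = (-34.40, 0.000). LV is vertical with |LV| = 24.3 and V on the −y side, so V = (0.000, -24.30). The virtual corner opposite L is at (-34.40, -24.30). The tangent condition forces JE to be normal to KE and A1 meets UV tangentially, so JU is at right angles to UV, with radius 4.3, so the center J sits 4.3 in from both sides at J = (-30.10, -20.00). That places the tangent points at E = (-34.40, -20.00) on KE and U = (-30.10, -24.30) on UV. Then |LE| = |E − L| = 39.79.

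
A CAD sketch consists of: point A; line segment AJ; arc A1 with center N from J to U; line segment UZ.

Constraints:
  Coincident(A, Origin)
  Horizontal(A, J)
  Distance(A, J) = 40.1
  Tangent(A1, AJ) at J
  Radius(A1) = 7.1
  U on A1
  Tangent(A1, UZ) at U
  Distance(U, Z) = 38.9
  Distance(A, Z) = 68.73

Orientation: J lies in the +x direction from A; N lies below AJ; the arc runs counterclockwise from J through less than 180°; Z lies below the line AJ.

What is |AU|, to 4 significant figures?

35.41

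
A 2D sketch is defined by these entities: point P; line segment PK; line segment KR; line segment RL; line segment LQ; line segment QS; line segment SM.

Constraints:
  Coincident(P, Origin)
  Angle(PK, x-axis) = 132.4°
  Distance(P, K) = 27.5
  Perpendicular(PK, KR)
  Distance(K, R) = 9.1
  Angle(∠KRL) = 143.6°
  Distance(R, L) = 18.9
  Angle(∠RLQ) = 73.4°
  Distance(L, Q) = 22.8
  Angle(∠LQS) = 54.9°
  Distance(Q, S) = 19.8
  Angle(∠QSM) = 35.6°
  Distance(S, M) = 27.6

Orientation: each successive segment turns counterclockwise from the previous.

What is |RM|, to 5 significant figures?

30.072

P is at the origin; PK runs at 132.4° with length 27.5, so K = (-18.543, 20.308). PK ⟂ KR, so KR runs at -137.60°; with |KR| = 9.1, R = (-25.263, 14.171). ∠KRL = 143.6° gives RL at -101.20° from the x-axis; with |RL| = 18.9, L = (-28.934, -4.3687). ∠RLQ = 73.4° gives LQ at 5.4000° from the x-axis; with |LQ| = 22.8, Q = (-6.2355, -2.2230). ∠LQS = 54.9° gives QS at 130.50° from the x-axis; with |QS| = 19.8, S = (-19.095, 12.833). ∠QSM = 35.6° gives SM at -85.100° from the x-axis; with |SM| = 27.6, M = (-16.737, -14.666). Then |RM| = |M − R| = 30.072.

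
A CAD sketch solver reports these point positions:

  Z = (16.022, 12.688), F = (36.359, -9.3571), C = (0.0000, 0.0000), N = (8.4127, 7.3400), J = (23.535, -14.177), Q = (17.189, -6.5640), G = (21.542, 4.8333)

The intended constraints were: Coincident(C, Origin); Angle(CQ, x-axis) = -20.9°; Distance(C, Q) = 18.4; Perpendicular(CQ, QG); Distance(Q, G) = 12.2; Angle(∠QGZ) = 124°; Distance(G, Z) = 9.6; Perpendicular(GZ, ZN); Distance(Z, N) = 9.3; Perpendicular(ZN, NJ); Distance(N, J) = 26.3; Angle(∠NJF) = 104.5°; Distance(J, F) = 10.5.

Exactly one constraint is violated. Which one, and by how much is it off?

Distance(J, F) = 10.5 — off by 3.20.

C = (0.00, 0.00) ✓; CQ at -20.90° ✓; |CQ| = 18.40 ✓; ∠(CQ, QG) = 90.00° ✓; |QG| = 12.20 ✓; ∠QGZ = 124.0° ✓; |GZ| = 9.600 ✓; ∠(GZ, ZN) = 90.00° ✓; |ZN| = 9.301 ✓; ∠(ZN, NJ) = 90.00° ✓; |NJ| = 26.30 ✓; ∠NJF = 104.5° ✓; |JF| = 13.70 ✗.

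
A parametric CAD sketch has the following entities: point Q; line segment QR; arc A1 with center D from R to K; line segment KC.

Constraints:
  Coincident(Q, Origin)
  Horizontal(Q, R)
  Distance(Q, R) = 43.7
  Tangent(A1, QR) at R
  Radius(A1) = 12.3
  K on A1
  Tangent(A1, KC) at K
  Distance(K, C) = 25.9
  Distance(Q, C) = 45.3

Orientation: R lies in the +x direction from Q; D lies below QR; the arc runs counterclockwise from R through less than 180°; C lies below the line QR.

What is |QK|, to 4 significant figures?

33.22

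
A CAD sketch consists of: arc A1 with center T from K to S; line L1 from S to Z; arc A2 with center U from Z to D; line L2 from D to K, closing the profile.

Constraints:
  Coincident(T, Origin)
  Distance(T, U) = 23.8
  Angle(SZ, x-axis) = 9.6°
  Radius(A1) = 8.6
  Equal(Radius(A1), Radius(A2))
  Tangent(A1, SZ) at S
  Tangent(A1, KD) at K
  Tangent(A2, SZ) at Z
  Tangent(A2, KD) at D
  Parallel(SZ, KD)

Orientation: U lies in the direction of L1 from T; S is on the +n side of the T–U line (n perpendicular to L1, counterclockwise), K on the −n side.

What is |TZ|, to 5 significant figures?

25.306

The slot axis is L1's direction at 9.6°, so u = (cos 9.6°, sin 9.6°) = (0.98600, 0.16677) and n = (−sin 9.6°, cos 9.6°) = (-0.16677, 0.98600). T is at the origin and U lies 23.8 along u from T, so U = 23.8·u = (23.467, 3.9691). Tangency of A1 to both parallel lines with radius 8.6 puts S and K at T ± 8.6·n: S = (-1.4342, 8.4796), K = (1.4342, -8.4796). Equal radii place Z and D the same way about U: Z = U + 8.6·n = (22.032, 12.449), D = U − 8.6·n = (24.901, -4.5105). Then |TZ| = |Z − T| = 25.306.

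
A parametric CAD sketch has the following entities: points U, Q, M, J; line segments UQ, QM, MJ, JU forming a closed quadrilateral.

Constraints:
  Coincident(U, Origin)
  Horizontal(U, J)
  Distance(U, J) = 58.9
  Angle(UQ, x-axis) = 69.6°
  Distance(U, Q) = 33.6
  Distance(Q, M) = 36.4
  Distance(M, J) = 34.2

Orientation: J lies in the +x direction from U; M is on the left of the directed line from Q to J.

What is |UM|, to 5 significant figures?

58.022

Checks: |QM| = 36.40 ✓; |MJ| = 34.20 ✓.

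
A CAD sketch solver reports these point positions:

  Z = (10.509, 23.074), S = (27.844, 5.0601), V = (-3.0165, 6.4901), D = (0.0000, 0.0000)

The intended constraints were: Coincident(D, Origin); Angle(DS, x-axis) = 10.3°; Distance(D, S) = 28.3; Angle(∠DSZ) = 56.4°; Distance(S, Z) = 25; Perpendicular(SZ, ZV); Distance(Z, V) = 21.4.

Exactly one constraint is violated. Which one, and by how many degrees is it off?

Perpendicular(SZ, ZV) — off by 6.90°.

D = (0.00, 0.00) ✓; DS at 10.30° ✓; |DS| = 28.30 ✓; ∠DSZ = 56.40° ✓; |SZ| = 25.00 ✓; ∠(SZ, ZV) = 96.90° ✗; |ZV| = 21.40 ✓.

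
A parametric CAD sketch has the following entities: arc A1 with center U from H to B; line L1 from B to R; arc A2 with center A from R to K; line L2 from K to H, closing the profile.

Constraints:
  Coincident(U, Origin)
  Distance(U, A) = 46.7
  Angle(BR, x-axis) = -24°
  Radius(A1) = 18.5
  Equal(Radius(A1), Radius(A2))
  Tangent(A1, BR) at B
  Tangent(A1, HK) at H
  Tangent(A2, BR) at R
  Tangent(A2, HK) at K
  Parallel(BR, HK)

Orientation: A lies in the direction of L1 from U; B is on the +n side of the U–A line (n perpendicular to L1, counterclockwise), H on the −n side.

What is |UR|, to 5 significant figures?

50.231

The slot axis is L1's direction at -24.0°, so u = (cos -24.0°, sin -24.0°) = (0.91355, -0.40674) and n = (−sin -24.0°, cos -24.0°) = (0.40674, 0.91355). U is at the origin and A lies 46.7 along u from U, so A = 46.7·u = (42.663, -18.995). Tangency of A1 to both parallel lines with radius 18.5 puts B and H at U ± 18.5·n: B = (7.5246, 16.901), H = (-7.5246, -16.901). Equal radii place R and K the same way about A: R = A + 18.5·n = (50.187, -2.0940), K = A − 18.5·n = (35.138, -35.895). Then |UR| = |R − U| = 50.231.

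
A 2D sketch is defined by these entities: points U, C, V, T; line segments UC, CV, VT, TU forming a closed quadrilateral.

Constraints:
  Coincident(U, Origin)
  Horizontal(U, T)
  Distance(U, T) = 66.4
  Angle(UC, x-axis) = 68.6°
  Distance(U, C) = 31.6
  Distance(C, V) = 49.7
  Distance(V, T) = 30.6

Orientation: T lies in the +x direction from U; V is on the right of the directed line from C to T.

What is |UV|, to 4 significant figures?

40.36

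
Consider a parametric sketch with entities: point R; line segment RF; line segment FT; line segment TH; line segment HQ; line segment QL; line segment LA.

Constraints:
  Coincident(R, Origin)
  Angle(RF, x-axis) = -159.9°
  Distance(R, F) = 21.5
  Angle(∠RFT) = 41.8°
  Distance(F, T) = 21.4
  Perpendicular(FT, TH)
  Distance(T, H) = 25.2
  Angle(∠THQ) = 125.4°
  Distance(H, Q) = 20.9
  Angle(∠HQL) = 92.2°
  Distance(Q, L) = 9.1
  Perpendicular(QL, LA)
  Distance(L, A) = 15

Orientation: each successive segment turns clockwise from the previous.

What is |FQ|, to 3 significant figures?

37.6

R is at the origin; RF runs at -159.9° with length 21.5, so F = (-20.2, -7.39). ∠RFT = 41.8° gives FT at 61.9° from the x-axis; with |FT| = 21.4, T = (-10.1, 11.5). The perpendicularity gives TH at right angles to FT, so TH runs at -28.1°; with |TH| = 25.2, H = (12.1, -0.381). ∠THQ = 125.4° gives HQ at -82.7° from the x-axis; with |HQ| = 20.9, Q = (14.8, -21.1). Then |FQ| = |Q − F| = 37.6.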